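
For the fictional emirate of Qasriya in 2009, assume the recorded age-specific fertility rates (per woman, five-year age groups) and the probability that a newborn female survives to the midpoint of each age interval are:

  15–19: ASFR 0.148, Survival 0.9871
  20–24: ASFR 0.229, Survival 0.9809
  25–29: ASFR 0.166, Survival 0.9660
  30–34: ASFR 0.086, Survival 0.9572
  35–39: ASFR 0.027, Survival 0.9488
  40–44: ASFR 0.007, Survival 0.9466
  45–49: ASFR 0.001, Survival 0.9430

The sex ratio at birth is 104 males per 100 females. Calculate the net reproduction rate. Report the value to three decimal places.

1.585

Proportion female at birth = 100 / (100 + 104) = 0.49020.
Each age group contributes 5 × ASFR × survival:
  15–19: 5 × 0.148 × 0.9871 = 0.73045
  20–24: 5 × 0.229 × 0.9809 = 1.12313
  25–29: 5 × 0.166 × 0.9660 = 0.80178
  30–34: 5 × 0.086 × 0.9572 = 0.41160
  35–39: 5 × 0.027 × 0.9488 = 0.12809
  40–44: 5 × 0.007 × 0.9466 = 0.03313
  45–49: 5 × 0.001 × 0.9430 = 0.00472
Sum = 3.23290
NRR = 0.49020 × 3.23290 = 1.58477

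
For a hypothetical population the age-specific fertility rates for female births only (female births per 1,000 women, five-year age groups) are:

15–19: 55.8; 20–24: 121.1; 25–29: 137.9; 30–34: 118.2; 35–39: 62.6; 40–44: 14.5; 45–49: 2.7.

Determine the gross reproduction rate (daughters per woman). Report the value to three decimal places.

Sum of female ASFRs = 55.8 + 121.1 + 137.9 + 118.2 + 62.6 + 14.5 + 2.7 = 512.8
GRR = 5 × 512.8 / 1000 = 2.564

2.564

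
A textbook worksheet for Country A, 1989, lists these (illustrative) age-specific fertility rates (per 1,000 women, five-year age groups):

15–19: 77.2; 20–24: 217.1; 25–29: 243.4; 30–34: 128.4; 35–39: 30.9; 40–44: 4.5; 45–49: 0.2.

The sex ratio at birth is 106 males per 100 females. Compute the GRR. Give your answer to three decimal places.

1.703

Proportion female at birth = 100 / (100 + 106) = 0.48544.
Sum of ASFRs = 77.2 + 217.1 + 243.4 + 128.4 + 30.9 + 4.5 + 0.2 = 701.7
TFR = 5 × 701.7 / 1000 = 3.5085
GRR = 0.48544 × 3.5085 = 1.70317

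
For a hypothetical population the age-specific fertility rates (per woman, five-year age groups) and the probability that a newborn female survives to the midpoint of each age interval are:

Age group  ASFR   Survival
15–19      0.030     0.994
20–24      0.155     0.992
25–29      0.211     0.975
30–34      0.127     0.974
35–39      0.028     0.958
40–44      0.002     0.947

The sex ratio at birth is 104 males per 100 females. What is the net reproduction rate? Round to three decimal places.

Proportion female at birth = 100 / (100 + 104) = 0.49020.
Survival-weighted fertility by age (5·fₓ·Sₓ):
  15–19: 5 × 0.030 × 0.994 = 0.14910
  20–24: 5 × 0.155 × 0.992 = 0.76880
  25–29: 5 × 0.211 × 0.975 = 1.02863
  30–34: 5 × 0.127 × 0.974 = 0.61849
  35–39: 5 × 0.028 × 0.958 = 0.13412
  40–44: 5 × 0.002 × 0.947 = 0.00947
Sum = 2.70861
NRR = 0.49020 × 2.70861 = 1.32776

1.328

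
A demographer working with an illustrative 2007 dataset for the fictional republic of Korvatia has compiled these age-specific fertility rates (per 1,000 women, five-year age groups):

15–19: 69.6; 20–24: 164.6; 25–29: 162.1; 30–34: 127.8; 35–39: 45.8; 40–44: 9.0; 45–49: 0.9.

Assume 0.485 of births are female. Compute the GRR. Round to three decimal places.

1.406

Proportion female at birth = 0.485.
Sum of ASFRs = 69.6 + 164.6 + 162.1 + 127.8 + 45.8 + 9.0 + 0.9 = 579.8
TFR = 5 × 579.8 / 1000 = 2.899
GRR = 0.485 × 2.899 = 1.40602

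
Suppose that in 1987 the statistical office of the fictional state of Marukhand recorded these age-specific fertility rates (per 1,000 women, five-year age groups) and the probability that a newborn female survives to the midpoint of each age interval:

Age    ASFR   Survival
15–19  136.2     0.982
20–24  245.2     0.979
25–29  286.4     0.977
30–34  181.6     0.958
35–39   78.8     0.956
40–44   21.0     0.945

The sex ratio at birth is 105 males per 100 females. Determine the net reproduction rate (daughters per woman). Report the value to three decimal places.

Proportion female at birth = 100 / (100 + 105) = 0.48780.
Per-age-group product (5 × ASFR × survival probability):
  15–19: 5 × 136.2/1000 × 0.982 = 0.66874
  20–24: 5 × 245.2/1000 × 0.979 = 1.20025
  25–29: 5 × 286.4/1000 × 0.977 = 1.39906
  30–34: 5 × 181.6/1000 × 0.958 = 0.86986
  35–39: 5 × 78.8/1000 × 0.956 = 0.37666
  40–44: 5 × 21.0/1000 × 0.945 = 0.09923
Sum = 4.61380
NRR = 0.48780 × 4.61380 = 2.25061

2.251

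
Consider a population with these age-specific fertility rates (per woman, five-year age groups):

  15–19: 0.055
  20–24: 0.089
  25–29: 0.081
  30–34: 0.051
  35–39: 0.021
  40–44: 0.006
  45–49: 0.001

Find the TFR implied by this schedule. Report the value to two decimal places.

1.52

Sum of ASFRs = 0.055 + 0.089 + 0.081 + 0.051 + 0.021 + 0.006 + 0.001 = 0.304
TFR = 5 × 0.304 = 1.52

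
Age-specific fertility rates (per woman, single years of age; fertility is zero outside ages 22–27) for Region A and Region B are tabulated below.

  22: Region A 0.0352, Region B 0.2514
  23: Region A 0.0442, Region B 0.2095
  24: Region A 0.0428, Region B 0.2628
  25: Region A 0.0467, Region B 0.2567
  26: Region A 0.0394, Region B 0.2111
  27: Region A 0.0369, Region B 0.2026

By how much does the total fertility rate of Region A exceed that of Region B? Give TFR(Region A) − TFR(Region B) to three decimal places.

Region A:
  Sum of ASFRs = 0.0352 + 0.0442 + 0.0428 + 0.0467 + 0.0394 + 0.0369 = 0.2452
  TFR = 0.2452
Region B:
  Sum of ASFRs = 0.2514 + 0.2095 + 0.2628 + 0.2567 + 0.2111 + 0.2026 = 1.3941
  TFR = 1.3941
Difference = 0.2452 − 1.3941 = -1.1489

-1.149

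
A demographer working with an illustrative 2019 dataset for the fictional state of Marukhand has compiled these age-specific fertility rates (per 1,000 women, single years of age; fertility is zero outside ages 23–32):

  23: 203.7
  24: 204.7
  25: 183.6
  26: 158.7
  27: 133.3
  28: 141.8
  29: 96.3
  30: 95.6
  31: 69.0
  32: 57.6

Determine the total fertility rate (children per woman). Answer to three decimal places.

1.344

Sum of ASFRs = 203.7 + 204.7 + 183.6 + 158.7 + 133.3 + 141.8 + 96.3 + 95.6 + 69.0 + 57.6 = 1344.3
TFR = 1344.3 / 1000 = 1.3443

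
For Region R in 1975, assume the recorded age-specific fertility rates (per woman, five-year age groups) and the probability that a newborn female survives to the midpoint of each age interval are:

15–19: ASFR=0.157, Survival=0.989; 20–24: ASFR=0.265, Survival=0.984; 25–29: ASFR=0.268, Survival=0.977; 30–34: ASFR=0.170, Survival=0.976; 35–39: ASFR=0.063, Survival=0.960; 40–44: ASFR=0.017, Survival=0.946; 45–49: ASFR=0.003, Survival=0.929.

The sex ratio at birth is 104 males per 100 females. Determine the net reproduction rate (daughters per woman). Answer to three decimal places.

2.263

Proportion female at birth = 100 / (100 + 104) = 0.49020.
Per-age-group product (5 × ASFR × survival probability):
  15–19: 5 × 0.157 × 0.989 = 0.77637
  20–24: 5 × 0.265 × 0.984 = 1.30380
  25–29: 5 × 0.268 × 0.977 = 1.30918
  30–34: 5 × 0.170 × 0.976 = 0.82960
  35–39: 5 × 0.063 × 0.960 = 0.30240
  40–44: 5 × 0.017 × 0.946 = 0.08041
  45–49: 5 × 0.003 × 0.929 = 0.01394
Sum = 4.61570
NRR = 0.49020 × 4.61570 = 2.26262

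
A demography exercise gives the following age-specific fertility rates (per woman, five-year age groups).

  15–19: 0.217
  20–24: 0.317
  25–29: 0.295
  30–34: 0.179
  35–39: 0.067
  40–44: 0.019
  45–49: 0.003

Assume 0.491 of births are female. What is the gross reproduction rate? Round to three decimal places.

Proportion female at birth = 0.491.
Sum of ASFRs = 0.217 + 0.317 + 0.295 + 0.179 + 0.067 + 0.019 + 0.003 = 1.097
TFR = 5 × 1.097 = 5.485
GRR = 0.491 × 5.485 = 2.69314

2.693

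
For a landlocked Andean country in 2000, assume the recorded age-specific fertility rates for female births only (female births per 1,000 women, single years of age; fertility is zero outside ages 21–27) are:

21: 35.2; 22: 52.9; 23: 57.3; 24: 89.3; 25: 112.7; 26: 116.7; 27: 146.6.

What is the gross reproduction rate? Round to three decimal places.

0.611

Sum of female ASFRs = 35.2 + 52.9 + 57.3 + 89.3 + 112.7 + 116.7 + 146.6 = 610.7
GRR = 610.7 / 1000 = 0.6107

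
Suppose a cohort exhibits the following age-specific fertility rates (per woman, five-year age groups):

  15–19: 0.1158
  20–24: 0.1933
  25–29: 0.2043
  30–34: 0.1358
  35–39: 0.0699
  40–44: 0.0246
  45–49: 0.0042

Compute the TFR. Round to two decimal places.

Sum of ASFRs = 0.1158 + 0.1933 + 0.2043 + 0.1358 + 0.0699 + 0.0246 + 0.0042 = 0.7479
TFR = 5 × 0.7479 = 3.7395

3.74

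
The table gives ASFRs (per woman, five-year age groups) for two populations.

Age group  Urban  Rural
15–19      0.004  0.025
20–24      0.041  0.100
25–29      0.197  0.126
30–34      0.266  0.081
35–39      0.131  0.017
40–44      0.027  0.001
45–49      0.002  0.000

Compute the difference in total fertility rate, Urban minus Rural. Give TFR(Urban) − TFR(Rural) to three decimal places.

Urban:
  Sum of ASFRs = 0.004 + 0.041 + 0.197 + 0.266 + 0.131 + 0.027 + 0.002 = 0.668
  TFR = 5 × 0.668 = 3.34
Rural:
  Sum of ASFRs = 0.025 + 0.100 + 0.126 + 0.081 + 0.017 + 0.001 + 0.000 = 0.350
  TFR = 5 × 0.350 = 1.75
Difference = 3.34 − 1.75 = 1.59

1.590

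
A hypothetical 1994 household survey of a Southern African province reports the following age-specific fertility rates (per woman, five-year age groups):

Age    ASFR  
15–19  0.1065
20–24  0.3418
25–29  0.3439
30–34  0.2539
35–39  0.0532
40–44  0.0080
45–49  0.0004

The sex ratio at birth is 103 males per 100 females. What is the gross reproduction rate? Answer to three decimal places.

2.728

Proportion female at birth = 100 / (100 + 103) = 0.49261.
Sum of ASFRs = 0.1065 + 0.3418 + 0.3439 + 0.2539 + 0.0532 + 0.0080 + 0.0004 = 1.1077
TFR = 5 × 1.1077 = 5.5385
GRR = 0.49261 × 5.5385 = 2.72832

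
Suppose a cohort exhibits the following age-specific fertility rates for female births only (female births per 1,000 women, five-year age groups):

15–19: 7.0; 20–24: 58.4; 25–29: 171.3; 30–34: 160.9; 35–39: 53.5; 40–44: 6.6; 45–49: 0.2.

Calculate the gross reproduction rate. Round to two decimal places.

Sum of female ASFRs = 7.0 + 58.4 + 171.3 + 160.9 + 53.5 + 6.6 + 0.2 = 457.9
GRR = 5 × 457.9 / 1000 = 2.2895

2.29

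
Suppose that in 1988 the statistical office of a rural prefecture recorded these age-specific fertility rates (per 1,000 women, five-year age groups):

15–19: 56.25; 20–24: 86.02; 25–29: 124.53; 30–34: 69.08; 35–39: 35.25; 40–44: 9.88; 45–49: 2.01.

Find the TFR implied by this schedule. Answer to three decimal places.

1.915

Sum of ASFRs = 56.25 + 86.02 + 124.53 + 69.08 + 35.25 + 9.88 + 2.01 = 383.02
TFR = 5 × 383.02 / 1000 = 1.9151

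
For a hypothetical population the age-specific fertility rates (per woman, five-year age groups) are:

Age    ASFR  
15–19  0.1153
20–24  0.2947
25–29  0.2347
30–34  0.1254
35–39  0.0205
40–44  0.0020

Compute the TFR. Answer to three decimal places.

3.963

Sum of ASFRs = 0.1153 + 0.2947 + 0.2347 + 0.1254 + 0.0205 + 0.0020 = 0.7926
TFR = 5 × 0.7926 = 3.963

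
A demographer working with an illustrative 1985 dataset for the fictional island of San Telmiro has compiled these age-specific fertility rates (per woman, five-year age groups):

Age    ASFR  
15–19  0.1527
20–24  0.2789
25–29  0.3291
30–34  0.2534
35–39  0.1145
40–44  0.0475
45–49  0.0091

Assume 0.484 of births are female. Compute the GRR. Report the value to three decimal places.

2.868

Proportion female at birth = 0.484.
Sum of ASFRs = 0.1527 + 0.2789 + 0.3291 + 0.2534 + 0.1145 + 0.0475 + 0.0091 = 1.1852
TFR = 5 × 1.1852 = 5.926
GRR = 0.484 × 5.926 = 2.86818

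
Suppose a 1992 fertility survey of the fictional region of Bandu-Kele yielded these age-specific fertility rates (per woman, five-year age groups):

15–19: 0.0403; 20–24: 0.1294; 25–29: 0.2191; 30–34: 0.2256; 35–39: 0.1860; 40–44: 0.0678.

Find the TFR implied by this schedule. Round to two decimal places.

Sum of ASFRs = 0.0403 + 0.1294 + 0.2191 + 0.2256 + 0.1860 + 0.0678 = 0.8682
TFR = 5 × 0.8682 = 4.341

4.34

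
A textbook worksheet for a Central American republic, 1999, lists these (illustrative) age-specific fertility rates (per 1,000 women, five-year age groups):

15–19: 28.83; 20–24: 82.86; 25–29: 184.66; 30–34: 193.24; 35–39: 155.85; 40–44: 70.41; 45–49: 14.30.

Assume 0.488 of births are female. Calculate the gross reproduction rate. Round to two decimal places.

Proportion female at birth = 0.488.
Sum of ASFRs = 28.83 + 82.86 + 184.66 + 193.24 + 155.85 + 70.41 + 14.30 = 730.15
TFR = 5 × 730.15 / 1000 = 3.65075
GRR = 0.488 × 3.65075 = 1.78157

1.78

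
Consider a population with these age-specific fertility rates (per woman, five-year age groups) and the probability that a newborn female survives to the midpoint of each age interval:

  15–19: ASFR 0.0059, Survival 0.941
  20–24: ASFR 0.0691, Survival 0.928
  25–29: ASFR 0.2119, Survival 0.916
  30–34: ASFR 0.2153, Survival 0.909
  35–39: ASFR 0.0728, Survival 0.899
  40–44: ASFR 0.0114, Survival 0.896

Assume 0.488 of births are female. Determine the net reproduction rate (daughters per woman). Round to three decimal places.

Proportion female at birth = 0.488.
Weighting each age-specific rate by interval width and survival:
  15–19: 5 × 0.0059 × 0.941 = 0.02776
  20–24: 5 × 0.0691 × 0.928 = 0.32062
  25–29: 5 × 0.2119 × 0.916 = 0.97050
  30–34: 5 × 0.2153 × 0.909 = 0.97854
  35–39: 5 × 0.0728 × 0.899 = 0.32724
  40–44: 5 × 0.0114 × 0.896 = 0.05107
Sum = 2.67573
NRR = 0.488 × 2.67573 = 1.30576

1.306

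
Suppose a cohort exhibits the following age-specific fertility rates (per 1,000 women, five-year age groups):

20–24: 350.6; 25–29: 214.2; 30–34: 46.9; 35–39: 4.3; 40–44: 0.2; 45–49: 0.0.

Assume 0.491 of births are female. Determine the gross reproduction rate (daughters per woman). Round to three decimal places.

Proportion female at birth = 0.491.
Sum of ASFRs = 350.6 + 214.2 + 46.9 + 4.3 + 0.2 + 0.0 = 616.2
TFR = 5 × 616.2 / 1000 = 3.081
GRR = 0.491 × 3.081 = 1.51277

1.513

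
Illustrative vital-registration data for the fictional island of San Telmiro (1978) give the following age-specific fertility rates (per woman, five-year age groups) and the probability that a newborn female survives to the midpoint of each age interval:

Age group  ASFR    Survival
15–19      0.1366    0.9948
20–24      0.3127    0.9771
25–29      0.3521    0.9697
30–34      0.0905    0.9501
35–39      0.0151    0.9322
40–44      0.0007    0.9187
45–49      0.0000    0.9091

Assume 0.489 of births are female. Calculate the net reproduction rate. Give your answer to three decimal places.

2.160

Proportion female at birth = 0.489.
Weighting each age-specific rate by interval width and survival:
  15–19: 5 × 0.1366 × 0.9948 = 0.67945
  20–24: 5 × 0.3127 × 0.9771 = 1.52770
  25–29: 5 × 0.3521 × 0.9697 = 1.70716
  30–34: 5 × 0.0905 × 0.9501 = 0.42992
  35–39: 5 × 0.0151 × 0.9322 = 0.07038
  40–44: 5 × 0.0007 × 0.9187 = 0.00322
  45–49: 5 × 0.0000 × 0.9091 = 0.00000
Sum = 4.41783
NRR = 0.489 × 4.41783 = 2.16032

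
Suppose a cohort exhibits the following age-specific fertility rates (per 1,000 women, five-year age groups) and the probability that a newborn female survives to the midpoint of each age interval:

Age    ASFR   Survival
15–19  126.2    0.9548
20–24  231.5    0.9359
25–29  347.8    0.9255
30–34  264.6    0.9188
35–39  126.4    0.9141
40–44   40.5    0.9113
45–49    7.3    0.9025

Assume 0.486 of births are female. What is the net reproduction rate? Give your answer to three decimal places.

Proportion female at birth = 0.486.
Each age group contributes 5 × ASFR × survival:
  15–19: 5 × 126.2/1000 × 0.9548 = 0.60248
  20–24: 5 × 231.5/1000 × 0.9359 = 1.08330
  25–29: 5 × 347.8/1000 × 0.9255 = 1.60944
  30–34: 5 × 264.6/1000 × 0.9188 = 1.21557
  35–39: 5 × 126.4/1000 × 0.9141 = 0.57771
  40–44: 5 × 40.5/1000 × 0.9113 = 0.18454
  45–49: 5 × 7.3/1000 × 0.9025 = 0.03294
Sum = 5.30598
NRR = 0.486 × 5.30598 = 2.57871

2.579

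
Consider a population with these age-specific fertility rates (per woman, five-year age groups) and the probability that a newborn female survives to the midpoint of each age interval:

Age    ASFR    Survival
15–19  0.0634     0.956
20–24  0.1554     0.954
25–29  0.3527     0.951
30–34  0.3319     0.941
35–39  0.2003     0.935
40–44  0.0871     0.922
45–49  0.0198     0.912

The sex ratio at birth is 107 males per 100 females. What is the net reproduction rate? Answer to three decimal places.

Proportion female at birth = 100 / (100 + 107) = 0.48309.
Survival-weighted fertility by age (5·fₓ·Sₓ):
  15–19: 5 × 0.0634 × 0.956 = 0.30305
  20–24: 5 × 0.1554 × 0.954 = 0.74126
  25–29: 5 × 0.3527 × 0.951 = 1.67709
  30–34: 5 × 0.3319 × 0.941 = 1.56159
  35–39: 5 × 0.2003 × 0.935 = 0.93640
  40–44: 5 × 0.0871 × 0.922 = 0.40153
  45–49: 5 × 0.0198 × 0.912 = 0.09029
Sum = 5.71121
NRR = 0.48309 × 5.71121 = 2.75903
NRR > 1, so each generation more than replaces itself.

2.759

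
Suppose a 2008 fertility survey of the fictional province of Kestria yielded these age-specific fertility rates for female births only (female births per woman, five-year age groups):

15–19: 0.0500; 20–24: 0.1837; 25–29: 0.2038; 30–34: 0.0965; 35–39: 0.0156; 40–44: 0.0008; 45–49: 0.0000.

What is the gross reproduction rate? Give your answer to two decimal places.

Sum of female ASFRs = 0.0500 + 0.1837 + 0.2038 + 0.0965 + 0.0156 + 0.0008 + 0.0000 = 0.5504
GRR = 5 × 0.5504 = 2.752

2.75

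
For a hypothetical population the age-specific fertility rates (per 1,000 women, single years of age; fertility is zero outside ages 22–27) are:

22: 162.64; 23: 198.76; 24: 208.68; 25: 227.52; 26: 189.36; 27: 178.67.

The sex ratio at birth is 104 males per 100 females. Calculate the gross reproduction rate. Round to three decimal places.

0.571

Proportion female at birth = 100 / (100 + 104) = 0.49020.
Sum of ASFRs = 162.64 + 198.76 + 208.68 + 227.52 + 189.36 + 178.67 = 1165.63
TFR = 1165.63 / 1000 = 1.16563
GRR = 0.49020 × 1.16563 = 0.57139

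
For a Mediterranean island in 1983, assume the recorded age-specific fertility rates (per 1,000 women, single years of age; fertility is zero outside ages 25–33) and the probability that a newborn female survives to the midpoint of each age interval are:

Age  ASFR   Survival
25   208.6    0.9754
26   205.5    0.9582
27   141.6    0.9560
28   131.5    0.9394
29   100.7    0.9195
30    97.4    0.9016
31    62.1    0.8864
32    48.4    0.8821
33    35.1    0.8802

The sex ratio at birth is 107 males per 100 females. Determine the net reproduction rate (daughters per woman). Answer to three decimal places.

0.468

Proportion female at birth = 100 / (100 + 107) = 0.48309.
Survival-weighted fertility by age (1·fₓ·Sₓ):
  25: 1 × 208.6/1000 × 0.9754 = 0.20347
  26: 1 × 205.5/1000 × 0.9582 = 0.19691
  27: 1 × 141.6/1000 × 0.9560 = 0.13537
  28: 1 × 131.5/1000 × 0.9394 = 0.12353
  29: 1 × 100.7/1000 × 0.9195 = 0.09259
  30: 1 × 97.4/1000 × 0.9016 = 0.08782
  31: 1 × 62.1/1000 × 0.8864 = 0.05505
  32: 1 × 48.4/1000 × 0.8821 = 0.04269
  33: 1 × 35.1/1000 × 0.8802 = 0.03090
Sum = 0.96833
NRR = 0.48309 × 0.96833 = 0.46779
With NRR below 1 the population is below replacement fertility.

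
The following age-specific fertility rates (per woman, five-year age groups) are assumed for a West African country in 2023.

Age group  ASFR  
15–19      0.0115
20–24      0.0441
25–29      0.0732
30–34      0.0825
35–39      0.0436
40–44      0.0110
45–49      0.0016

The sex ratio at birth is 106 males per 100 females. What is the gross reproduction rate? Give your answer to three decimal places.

Proportion female at birth = 100 / (100 + 106) = 0.48544.
Sum of ASFRs = 0.0115 + 0.0441 + 0.0732 + 0.0825 + 0.0436 + 0.0110 + 0.0016 = 0.2675
TFR = 5 × 0.2675 = 1.3375
GRR = 0.48544 × 1.3375 = 0.64928

0.649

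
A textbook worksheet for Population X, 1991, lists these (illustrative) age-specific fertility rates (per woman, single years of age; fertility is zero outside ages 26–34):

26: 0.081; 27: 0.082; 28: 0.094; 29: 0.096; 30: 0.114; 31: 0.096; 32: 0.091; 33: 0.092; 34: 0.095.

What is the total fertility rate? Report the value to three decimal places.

0.841

Sum of ASFRs = 0.081 + 0.082 + 0.094 + 0.096 + 0.114 + 0.096 + 0.091 + 0.092 + 0.095 = 0.841
TFR = 0.841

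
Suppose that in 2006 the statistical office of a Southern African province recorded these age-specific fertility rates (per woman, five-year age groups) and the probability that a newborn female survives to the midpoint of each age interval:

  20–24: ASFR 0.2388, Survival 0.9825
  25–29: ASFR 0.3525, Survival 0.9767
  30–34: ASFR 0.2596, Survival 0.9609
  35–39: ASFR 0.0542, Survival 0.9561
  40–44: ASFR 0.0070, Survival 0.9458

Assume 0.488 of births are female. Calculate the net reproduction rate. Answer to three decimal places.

Proportion female at birth = 0.488.
Each age group contributes 5 × ASFR × survival:
  20–24: 5 × 0.2388 × 0.9825 = 1.17311
  25–29: 5 × 0.3525 × 0.9767 = 1.72143
  30–34: 5 × 0.2596 × 0.9609 = 1.24725
  35–39: 5 × 0.0542 × 0.9561 = 0.25910
  40–44: 5 × 0.0070 × 0.9458 = 0.03310
Sum = 4.43399
NRR = 0.488 × 4.43399 = 2.16379

2.164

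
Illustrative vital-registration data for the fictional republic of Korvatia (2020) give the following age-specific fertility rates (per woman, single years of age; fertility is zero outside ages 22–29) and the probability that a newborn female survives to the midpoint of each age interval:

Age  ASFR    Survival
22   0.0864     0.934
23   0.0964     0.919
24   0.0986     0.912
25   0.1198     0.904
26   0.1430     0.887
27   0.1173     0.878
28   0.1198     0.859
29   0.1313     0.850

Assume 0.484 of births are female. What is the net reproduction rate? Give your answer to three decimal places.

0.393

Proportion female at birth = 0.484.
Weighting each age-specific rate by interval width and survival:
  22: 1 × 0.0864 × 0.934 = 0.08070
  23: 1 × 0.0964 × 0.919 = 0.08859
  24: 1 × 0.0986 × 0.912 = 0.08992
  25: 1 × 0.1198 × 0.904 = 0.10830
  26: 1 × 0.1430 × 0.887 = 0.12684
  27: 1 × 0.1173 × 0.878 = 0.10299
  28: 1 × 0.1198 × 0.859 = 0.10291
  29: 1 × 0.1313 × 0.850 = 0.11161
Sum = 0.81186
NRR = 0.484 × 0.81186 = 0.39294
With NRR below 1 the population is below replacement fertility.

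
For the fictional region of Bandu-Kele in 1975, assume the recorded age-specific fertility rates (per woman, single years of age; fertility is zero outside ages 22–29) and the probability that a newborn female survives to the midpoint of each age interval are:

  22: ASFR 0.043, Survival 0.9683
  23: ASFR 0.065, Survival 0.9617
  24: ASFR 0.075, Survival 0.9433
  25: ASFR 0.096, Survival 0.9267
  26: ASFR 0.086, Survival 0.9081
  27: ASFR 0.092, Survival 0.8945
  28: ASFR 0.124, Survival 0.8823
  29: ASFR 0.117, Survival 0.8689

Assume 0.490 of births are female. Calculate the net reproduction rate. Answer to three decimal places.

Proportion female at birth = 0.490.
Per-age-group product (1 × ASFR × survival probability):
  22: 1 × 0.043 × 0.9683 = 0.04164
  23: 1 × 0.065 × 0.9617 = 0.06251
  24: 1 × 0.075 × 0.9433 = 0.07075
  25: 1 × 0.096 × 0.9267 = 0.08896
  26: 1 × 0.086 × 0.9081 = 0.07810
  27: 1 × 0.092 × 0.8945 = 0.08229
  28: 1 × 0.124 × 0.8823 = 0.10941
  29: 1 × 0.117 × 0.8689 = 0.10166
Sum = 0.63532
NRR = 0.490 × 0.63532 = 0.31131

0.311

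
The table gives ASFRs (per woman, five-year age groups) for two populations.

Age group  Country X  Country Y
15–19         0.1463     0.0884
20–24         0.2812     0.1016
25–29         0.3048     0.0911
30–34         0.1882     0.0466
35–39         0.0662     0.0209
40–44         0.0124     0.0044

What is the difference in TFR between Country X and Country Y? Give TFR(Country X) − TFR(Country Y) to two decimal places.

Country X:
  Sum of ASFRs = 0.1463 + 0.2812 + 0.3048 + 0.1882 + 0.0662 + 0.0124 = 0.9991
  TFR = 5 × 0.9991 = 4.9955
Country Y:
  Sum of ASFRs = 0.0884 + 0.1016 + 0.0911 + 0.0466 + 0.0209 + 0.0044 = 0.3530
  TFR = 5 × 0.3530 = 1.765
Difference = 4.9955 − 1.765 = 3.2305

3.23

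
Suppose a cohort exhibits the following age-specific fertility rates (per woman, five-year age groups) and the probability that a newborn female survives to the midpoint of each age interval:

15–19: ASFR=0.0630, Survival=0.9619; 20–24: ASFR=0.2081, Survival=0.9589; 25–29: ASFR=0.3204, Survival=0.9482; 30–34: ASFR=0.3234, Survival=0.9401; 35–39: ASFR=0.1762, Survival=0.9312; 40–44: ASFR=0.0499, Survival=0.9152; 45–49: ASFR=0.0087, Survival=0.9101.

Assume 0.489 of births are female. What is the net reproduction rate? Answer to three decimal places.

Proportion female at birth = 0.489.
Each age group contributes 5 × ASFR × survival:
  15–19: 5 × 0.0630 × 0.9619 = 0.30300
  20–24: 5 × 0.2081 × 0.9589 = 0.99774
  25–29: 5 × 0.3204 × 0.9482 = 1.51902
  30–34: 5 × 0.3234 × 0.9401 = 1.52014
  35–39: 5 × 0.1762 × 0.9312 = 0.82039
  40–44: 5 × 0.0499 × 0.9152 = 0.22834
  45–49: 5 × 0.0087 × 0.9101 = 0.03959
Sum = 5.42822
NRR = 0.489 × 5.42822 = 2.65440

2.654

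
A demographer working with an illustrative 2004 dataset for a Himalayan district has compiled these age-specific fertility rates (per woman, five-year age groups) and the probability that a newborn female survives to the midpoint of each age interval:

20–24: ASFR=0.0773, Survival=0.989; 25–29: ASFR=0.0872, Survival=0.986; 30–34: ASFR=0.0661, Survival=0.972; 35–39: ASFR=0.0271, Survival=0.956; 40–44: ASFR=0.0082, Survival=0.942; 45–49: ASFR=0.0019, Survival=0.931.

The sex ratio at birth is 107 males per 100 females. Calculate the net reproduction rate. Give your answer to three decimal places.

0.633

Proportion female at birth = 100 / (100 + 107) = 0.48309.
Per-age-group product (5 × ASFR × survival probability):
  20–24: 5 × 0.0773 × 0.989 = 0.38225
  25–29: 5 × 0.0872 × 0.986 = 0.42990
  30–34: 5 × 0.0661 × 0.972 = 0.32125
  35–39: 5 × 0.0271 × 0.956 = 0.12954
  40–44: 5 × 0.0082 × 0.942 = 0.03862
  45–49: 5 × 0.0019 × 0.931 = 0.00884
Sum = 1.31040
NRR = 0.48309 × 1.31040 = 0.63304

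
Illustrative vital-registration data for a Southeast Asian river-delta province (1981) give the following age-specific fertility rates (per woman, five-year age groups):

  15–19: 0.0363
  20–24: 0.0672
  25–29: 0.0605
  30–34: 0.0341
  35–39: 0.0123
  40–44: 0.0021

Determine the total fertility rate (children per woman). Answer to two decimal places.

1.06

Sum of ASFRs = 0.0363 + 0.0672 + 0.0605 + 0.0341 + 0.0123 + 0.0021 = 0.2125
TFR = 5 × 0.2125 = 1.0625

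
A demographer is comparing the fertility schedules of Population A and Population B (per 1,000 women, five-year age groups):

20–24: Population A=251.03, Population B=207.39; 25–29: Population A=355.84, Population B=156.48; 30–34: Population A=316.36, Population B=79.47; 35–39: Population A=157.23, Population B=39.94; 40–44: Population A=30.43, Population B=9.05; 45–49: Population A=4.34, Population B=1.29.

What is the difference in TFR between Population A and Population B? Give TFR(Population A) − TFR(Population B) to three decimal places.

3.108

Population A:
  Sum of ASFRs = 251.03 + 355.84 + 316.36 + 157.23 + 30.43 + 4.34 = 1115.23
  TFR = 5 × 1115.23 / 1000 = 5.57615
Population B:
  Sum of ASFRs = 207.39 + 156.48 + 79.47 + 39.94 + 9.05 + 1.29 = 493.62
  TFR = 5 × 493.62 / 1000 = 2.4681
Difference = 5.57615 − 2.4681 = 3.10805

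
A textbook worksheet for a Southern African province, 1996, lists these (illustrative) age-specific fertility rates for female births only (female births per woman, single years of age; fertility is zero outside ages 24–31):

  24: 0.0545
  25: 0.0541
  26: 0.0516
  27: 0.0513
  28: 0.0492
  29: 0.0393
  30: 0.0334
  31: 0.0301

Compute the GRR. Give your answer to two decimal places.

Sum of female ASFRs = 0.0545 + 0.0541 + 0.0516 + 0.0513 + 0.0492 + 0.0393 + 0.0334 + 0.0301 = 0.3635
GRR = 0.3635

0.36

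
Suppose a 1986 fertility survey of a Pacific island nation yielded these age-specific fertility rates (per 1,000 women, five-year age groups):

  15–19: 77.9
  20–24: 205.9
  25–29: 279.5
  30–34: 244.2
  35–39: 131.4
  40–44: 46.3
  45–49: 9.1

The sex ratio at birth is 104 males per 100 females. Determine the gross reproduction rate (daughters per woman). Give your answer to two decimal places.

Proportion female at birth = 100 / (100 + 104) = 0.49020.
Sum of ASFRs = 77.9 + 205.9 + 279.5 + 244.2 + 131.4 + 46.3 + 9.1 = 994.3
TFR = 5 × 994.3 / 1000 = 4.9715
GRR = 0.49020 × 4.9715 = 2.43703

2.44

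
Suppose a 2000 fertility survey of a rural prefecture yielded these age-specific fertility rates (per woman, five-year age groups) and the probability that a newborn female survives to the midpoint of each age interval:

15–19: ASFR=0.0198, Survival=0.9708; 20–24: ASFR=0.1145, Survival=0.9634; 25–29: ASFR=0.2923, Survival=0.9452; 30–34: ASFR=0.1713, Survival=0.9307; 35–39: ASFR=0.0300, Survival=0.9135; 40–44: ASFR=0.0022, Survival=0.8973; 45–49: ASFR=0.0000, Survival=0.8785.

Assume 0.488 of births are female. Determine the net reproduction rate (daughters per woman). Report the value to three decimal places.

1.451

Proportion female at birth = 0.488.
Each age group contributes 5 × ASFR × survival:
  15–19: 5 × 0.0198 × 0.9708 = 0.09611
  20–24: 5 × 0.1145 × 0.9634 = 0.55155
  25–29: 5 × 0.2923 × 0.9452 = 1.38141
  30–34: 5 × 0.1713 × 0.9307 = 0.79714
  35–39: 5 × 0.0300 × 0.9135 = 0.13703
  40–44: 5 × 0.0022 × 0.8973 = 0.00987
  45–49: 5 × 0.0000 × 0.8785 = 0.00000
Sum = 2.97311
NRR = 0.488 × 2.97311 = 1.45088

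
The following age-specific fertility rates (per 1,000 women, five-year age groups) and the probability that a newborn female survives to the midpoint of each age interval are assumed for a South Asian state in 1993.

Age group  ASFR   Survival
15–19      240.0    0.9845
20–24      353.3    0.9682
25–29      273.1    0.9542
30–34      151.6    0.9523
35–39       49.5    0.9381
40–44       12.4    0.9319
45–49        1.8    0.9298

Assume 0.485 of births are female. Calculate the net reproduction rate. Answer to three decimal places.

2.529

Proportion female at birth = 0.485.
Each age group contributes 5 × ASFR × survival:
  15–19: 5 × 240.0/1000 × 0.9845 = 1.18140
  20–24: 5 × 353.3/1000 × 0.9682 = 1.71033
  25–29: 5 × 273.1/1000 × 0.9542 = 1.30296
  30–34: 5 × 151.6/1000 × 0.9523 = 0.72184
  35–39: 5 × 49.5/1000 × 0.9381 = 0.23218
  40–44: 5 × 12.4/1000 × 0.9319 = 0.05778
  45–49: 5 × 1.8/1000 × 0.9298 = 0.00837
Sum = 5.21486
NRR = 0.485 × 5.21486 = 2.52921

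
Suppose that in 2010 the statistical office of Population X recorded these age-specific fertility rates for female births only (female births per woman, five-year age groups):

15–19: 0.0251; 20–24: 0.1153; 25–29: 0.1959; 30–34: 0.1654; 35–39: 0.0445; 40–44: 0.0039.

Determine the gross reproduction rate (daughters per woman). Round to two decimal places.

2.75

Sum of female ASFRs = 0.0251 + 0.1153 + 0.1959 + 0.1654 + 0.0445 + 0.0039 = 0.5501
GRR = 5 × 0.5501 = 2.7505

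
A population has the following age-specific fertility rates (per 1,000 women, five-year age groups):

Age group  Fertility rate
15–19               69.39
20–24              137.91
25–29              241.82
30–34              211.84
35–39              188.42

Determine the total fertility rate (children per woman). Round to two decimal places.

4.25

Sum of ASFRs = 69.39 + 137.91 + 241.82 + 211.84 + 188.42 = 849.38
TFR = 5 × 849.38 / 1000 = 4.2469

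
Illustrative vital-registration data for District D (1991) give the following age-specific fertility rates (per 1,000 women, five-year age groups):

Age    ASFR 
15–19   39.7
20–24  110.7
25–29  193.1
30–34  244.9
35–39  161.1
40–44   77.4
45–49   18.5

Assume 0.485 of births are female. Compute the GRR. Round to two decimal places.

2.05

Proportion female at birth = 0.485.
Sum of ASFRs = 39.7 + 110.7 + 193.1 + 244.9 + 161.1 + 77.4 + 18.5 = 845.4
TFR = 5 × 845.4 / 1000 = 4.227
GRR = 0.485 × 4.227 = 2.05010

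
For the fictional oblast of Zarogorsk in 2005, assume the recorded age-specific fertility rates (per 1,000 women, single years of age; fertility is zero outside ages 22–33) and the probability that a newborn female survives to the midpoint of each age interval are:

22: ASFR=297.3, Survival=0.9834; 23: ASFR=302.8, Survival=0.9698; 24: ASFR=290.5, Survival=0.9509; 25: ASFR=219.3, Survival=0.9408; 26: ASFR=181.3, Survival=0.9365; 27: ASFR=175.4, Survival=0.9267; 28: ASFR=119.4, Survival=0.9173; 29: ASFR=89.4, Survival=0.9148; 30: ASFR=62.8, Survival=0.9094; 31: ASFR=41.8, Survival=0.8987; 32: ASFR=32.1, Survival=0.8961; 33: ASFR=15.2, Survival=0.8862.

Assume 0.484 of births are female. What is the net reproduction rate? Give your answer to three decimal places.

0.837

Proportion female at birth = 0.484.
Survival-weighted fertility by age (1·fₓ·Sₓ):
  22: 1 × 297.3/1000 × 0.9834 = 0.29236
  23: 1 × 302.8/1000 × 0.9698 = 0.29366
  24: 1 × 290.5/1000 × 0.9509 = 0.27624
  25: 1 × 219.3/1000 × 0.9408 = 0.20632
  26: 1 × 181.3/1000 × 0.9365 = 0.16979
  27: 1 × 175.4/1000 × 0.9267 = 0.16254
  28: 1 × 119.4/1000 × 0.9173 = 0.10953
  29: 1 × 89.4/1000 × 0.9148 = 0.08178
  30: 1 × 62.8/1000 × 0.9094 = 0.05711
  31: 1 × 41.8/1000 × 0.8987 = 0.03757
  32: 1 × 32.1/1000 × 0.8961 = 0.02876
  33: 1 × 15.2/1000 × 0.8862 = 0.01347
Sum = 1.72913
NRR = 0.484 × 1.72913 = 0.83690
With NRR below 1 the population is below replacement fertility.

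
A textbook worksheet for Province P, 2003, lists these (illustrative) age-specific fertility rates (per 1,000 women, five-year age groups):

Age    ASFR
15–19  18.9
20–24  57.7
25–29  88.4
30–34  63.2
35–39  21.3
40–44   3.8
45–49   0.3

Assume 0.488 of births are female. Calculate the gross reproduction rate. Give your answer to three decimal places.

Proportion female at birth = 0.488.
Sum of ASFRs = 18.9 + 57.7 + 88.4 + 63.2 + 21.3 + 3.8 + 0.3 = 253.6
TFR = 5 × 253.6 / 1000 = 1.268
GRR = 0.488 × 1.268 = 0.61878

0.619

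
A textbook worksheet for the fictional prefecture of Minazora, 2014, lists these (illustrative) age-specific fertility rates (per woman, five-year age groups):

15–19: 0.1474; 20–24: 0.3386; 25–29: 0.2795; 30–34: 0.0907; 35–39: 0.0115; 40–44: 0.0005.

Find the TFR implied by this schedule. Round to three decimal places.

4.341

Sum of ASFRs = 0.1474 + 0.3386 + 0.2795 + 0.0907 + 0.0115 + 0.0005 = 0.8682
TFR = 5 × 0.8682 = 4.341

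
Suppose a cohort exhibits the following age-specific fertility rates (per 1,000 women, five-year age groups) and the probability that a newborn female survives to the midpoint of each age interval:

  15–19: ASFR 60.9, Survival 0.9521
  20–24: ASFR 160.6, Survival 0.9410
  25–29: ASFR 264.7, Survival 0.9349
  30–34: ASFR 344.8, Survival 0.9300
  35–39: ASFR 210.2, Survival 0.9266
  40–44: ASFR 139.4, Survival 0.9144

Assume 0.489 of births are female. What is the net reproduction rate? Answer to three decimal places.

Proportion female at birth = 0.489.
Each age group contributes 5 × ASFR × survival:
  15–19: 5 × 60.9/1000 × 0.9521 = 0.28991
  20–24: 5 × 160.6/1000 × 0.9410 = 0.75562
  25–29: 5 × 264.7/1000 × 0.9349 = 1.23734
  30–34: 5 × 344.8/1000 × 0.9300 = 1.60332
  35–39: 5 × 210.2/1000 × 0.9266 = 0.97386
  40–44: 5 × 139.4/1000 × 0.9144 = 0.63734
Sum = 5.49739
NRR = 0.489 × 5.49739 = 2.68822

2.688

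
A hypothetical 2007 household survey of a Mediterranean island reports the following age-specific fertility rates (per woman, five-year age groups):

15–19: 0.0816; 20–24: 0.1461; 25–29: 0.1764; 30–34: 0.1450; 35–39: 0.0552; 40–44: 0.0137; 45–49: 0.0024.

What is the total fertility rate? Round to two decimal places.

3.10

Sum of ASFRs = 0.0816 + 0.1461 + 0.1764 + 0.1450 + 0.0552 + 0.0137 + 0.0024 = 0.6204
TFR = 5 × 0.6204 = 3.102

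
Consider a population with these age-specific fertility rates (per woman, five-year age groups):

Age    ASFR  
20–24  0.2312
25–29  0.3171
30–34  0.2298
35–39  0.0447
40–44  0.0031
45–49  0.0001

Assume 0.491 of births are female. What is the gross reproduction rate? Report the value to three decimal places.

Proportion female at birth = 0.491.
Sum of ASFRs = 0.2312 + 0.3171 + 0.2298 + 0.0447 + 0.0031 + 0.0001 = 0.8260
TFR = 5 × 0.8260 = 4.13
GRR = 0.491 × 4.13 = 2.02783

2.028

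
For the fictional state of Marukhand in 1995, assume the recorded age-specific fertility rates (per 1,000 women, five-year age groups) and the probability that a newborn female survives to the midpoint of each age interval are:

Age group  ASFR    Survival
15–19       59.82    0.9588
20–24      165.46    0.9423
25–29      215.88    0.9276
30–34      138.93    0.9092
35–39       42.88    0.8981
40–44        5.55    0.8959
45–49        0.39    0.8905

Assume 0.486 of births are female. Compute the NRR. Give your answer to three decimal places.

Proportion female at birth = 0.486.
Weighting each age-specific rate by interval width and survival:
  15–19: 5 × 59.82/1000 × 0.9588 = 0.28678
  20–24: 5 × 165.46/1000 × 0.9423 = 0.77956
  25–29: 5 × 215.88/1000 × 0.9276 = 1.00125
  30–34: 5 × 138.93/1000 × 0.9092 = 0.63158
  35–39: 5 × 42.88/1000 × 0.8981 = 0.19255
  40–44: 5 × 5.55/1000 × 0.8959 = 0.02486
  45–49: 5 × 0.39/1000 × 0.8905 = 0.00174
Sum = 2.91832
NRR = 0.486 × 2.91832 = 1.41830
An NRR exceeding 1 indicates intrinsic growth under these rates.

1.418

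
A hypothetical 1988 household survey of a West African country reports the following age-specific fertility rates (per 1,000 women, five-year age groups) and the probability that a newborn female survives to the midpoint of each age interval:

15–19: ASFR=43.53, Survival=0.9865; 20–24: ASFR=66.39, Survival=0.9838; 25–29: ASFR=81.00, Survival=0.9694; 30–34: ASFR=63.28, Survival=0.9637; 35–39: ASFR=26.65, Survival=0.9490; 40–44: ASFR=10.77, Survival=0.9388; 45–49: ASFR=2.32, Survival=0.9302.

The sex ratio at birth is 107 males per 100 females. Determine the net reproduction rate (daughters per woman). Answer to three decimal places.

Proportion female at birth = 100 / (100 + 107) = 0.48309.
Survival-weighted fertility by age (5·fₓ·Sₓ):
  15–19: 5 × 43.53/1000 × 0.9865 = 0.21471
  20–24: 5 × 66.39/1000 × 0.9838 = 0.32657
  25–29: 5 × 81.00/1000 × 0.9694 = 0.39261
  30–34: 5 × 63.28/1000 × 0.9637 = 0.30491
  35–39: 5 × 26.65/1000 × 0.9490 = 0.12645
  40–44: 5 × 10.77/1000 × 0.9388 = 0.05055
  45–49: 5 × 2.32/1000 × 0.9302 = 0.01079
Sum = 1.42659
NRR = 0.48309 × 1.42659 = 0.68917
NRR < 1, so the cohort does not fully replace itself.

0.689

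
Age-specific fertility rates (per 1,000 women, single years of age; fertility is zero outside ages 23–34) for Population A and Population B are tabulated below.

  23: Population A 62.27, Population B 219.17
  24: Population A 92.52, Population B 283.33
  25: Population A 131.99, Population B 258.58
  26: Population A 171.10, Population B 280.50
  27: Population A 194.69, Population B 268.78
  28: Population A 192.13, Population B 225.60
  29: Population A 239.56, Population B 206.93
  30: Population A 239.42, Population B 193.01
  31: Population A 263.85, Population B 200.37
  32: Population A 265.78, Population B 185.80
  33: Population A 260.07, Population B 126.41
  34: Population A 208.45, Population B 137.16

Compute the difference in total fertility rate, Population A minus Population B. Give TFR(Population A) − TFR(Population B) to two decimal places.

Population A:
  Sum of ASFRs = 62.27 + 92.52 + 131.99 + 171.10 + 194.69 + 192.13 + 239.56 + 239.42 + 263.85 + 265.78 + 260.07 + 208.45 = 2321.83
  TFR = 2321.83 / 1000 = 2.32183
Population B:
  Sum of ASFRs = 219.17 + 283.33 + 258.58 + 280.50 + 268.78 + 225.60 + 206.93 + 193.01 + 200.37 + 185.80 + 126.41 + 137.16 = 2585.64
  TFR = 2585.64 / 1000 = 2.58564
Difference = 2.32183 − 2.58564 = -0.26381

-0.26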